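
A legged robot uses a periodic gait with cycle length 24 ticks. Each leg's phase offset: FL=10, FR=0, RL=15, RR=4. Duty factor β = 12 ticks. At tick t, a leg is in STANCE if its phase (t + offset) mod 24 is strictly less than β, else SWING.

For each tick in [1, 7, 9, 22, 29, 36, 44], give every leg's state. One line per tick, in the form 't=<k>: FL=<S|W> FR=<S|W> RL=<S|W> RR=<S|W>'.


t=1: FL=S FR=S RL=W RR=S
t=7: FL=W FR=S RL=W RR=S
t=9: FL=W FR=S RL=S RR=W
t=22: FL=S FR=W RL=W RR=S
t=29: FL=W FR=S RL=W RR=S
t=36: FL=W FR=W RL=S RR=W
t=44: FL=S FR=W RL=S RR=S

t=1: phase=(11,1,16,5) vs β=12 → FL=S FR=S RL=W RR=S
t=7: phase=(17,7,22,11) vs β=12 → FL=W FR=S RL=W RR=S
t=9: phase=(19,9,0,13) vs β=12 → FL=W FR=S RL=S RR=W
t=22: phase=(8,22,13,2) vs β=12 → FL=S FR=W RL=W RR=S
t=29: phase=(15,5,20,9) vs β=12 → FL=W FR=S RL=W RR=S
t=36: phase=(22,12,3,16) vs β=12 → FL=W FR=W RL=S RR=W
t=44: phase=(6,20,11,0) vs β=12 → FL=S FR=W RL=S RR=S


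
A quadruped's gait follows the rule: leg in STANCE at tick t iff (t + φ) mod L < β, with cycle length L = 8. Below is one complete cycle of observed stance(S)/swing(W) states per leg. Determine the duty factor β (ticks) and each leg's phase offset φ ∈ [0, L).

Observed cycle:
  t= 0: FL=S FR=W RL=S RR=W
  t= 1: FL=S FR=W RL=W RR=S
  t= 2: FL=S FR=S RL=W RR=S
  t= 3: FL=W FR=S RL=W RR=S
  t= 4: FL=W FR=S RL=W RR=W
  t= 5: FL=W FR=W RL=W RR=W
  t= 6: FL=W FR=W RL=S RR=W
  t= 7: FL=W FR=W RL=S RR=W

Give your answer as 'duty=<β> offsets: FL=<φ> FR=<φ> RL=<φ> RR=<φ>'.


duty=3 offsets: FL=0 FR=6 RL=2 RR=7

duty β = stance ticks per leg = 3
FL: stance ticks = 3; W→S at t=0 → φ=0
FR: stance ticks = 3; W→S at t=2 → φ=6
RL: stance ticks = 3; W→S at t=6 → φ=2
RR: stance ticks = 3; W→S at t=1 → φ=7


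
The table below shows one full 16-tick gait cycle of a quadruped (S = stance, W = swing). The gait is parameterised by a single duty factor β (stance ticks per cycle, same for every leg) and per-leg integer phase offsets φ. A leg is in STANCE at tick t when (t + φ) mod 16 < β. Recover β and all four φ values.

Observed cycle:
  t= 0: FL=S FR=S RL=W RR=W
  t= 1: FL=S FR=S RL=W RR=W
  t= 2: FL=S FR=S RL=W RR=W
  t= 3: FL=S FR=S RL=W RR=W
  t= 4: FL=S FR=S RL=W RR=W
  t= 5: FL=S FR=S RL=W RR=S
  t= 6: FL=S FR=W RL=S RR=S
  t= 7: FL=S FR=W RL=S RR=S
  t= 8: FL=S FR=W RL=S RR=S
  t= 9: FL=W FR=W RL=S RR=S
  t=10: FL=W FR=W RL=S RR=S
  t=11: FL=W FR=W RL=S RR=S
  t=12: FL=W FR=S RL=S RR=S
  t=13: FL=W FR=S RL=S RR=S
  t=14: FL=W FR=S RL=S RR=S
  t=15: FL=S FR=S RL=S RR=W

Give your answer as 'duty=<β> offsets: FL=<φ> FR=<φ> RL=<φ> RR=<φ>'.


duty=10 offsets: FL=1 FR=4 RL=10 RR=11

duty β = stance ticks per leg = 10
FL: stance ticks = 10; W→S at t=15 → φ=1
FR: stance ticks = 10; W→S at t=12 → φ=4
RL: stance ticks = 10; W→S at t=6 → φ=10
RR: stance ticks = 10; W→S at t=5 → φ=11


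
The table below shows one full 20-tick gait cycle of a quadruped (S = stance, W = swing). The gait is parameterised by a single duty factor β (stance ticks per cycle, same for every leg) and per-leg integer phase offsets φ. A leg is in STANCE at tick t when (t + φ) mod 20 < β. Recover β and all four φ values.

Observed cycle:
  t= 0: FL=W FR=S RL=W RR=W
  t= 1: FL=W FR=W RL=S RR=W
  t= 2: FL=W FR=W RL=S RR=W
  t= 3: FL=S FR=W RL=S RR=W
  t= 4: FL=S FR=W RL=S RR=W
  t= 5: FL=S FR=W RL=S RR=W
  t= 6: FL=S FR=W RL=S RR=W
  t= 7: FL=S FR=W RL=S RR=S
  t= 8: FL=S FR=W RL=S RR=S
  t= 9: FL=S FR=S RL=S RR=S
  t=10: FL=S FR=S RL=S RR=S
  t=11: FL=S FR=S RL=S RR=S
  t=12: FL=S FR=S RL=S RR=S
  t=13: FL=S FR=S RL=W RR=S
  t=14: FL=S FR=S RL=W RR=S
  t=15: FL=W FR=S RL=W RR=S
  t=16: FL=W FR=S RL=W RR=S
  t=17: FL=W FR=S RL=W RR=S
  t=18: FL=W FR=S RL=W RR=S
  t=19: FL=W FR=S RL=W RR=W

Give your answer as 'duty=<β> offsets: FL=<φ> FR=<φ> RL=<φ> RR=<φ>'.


duty β = stance ticks per leg = 12
FL: stance ticks = 12; W→S at t=3 → φ=17
FR: stance ticks = 12; W→S at t=9 → φ=11
RL: stance ticks = 12; W→S at t=1 → φ=19
RR: stance ticks = 12; W→S at t=7 → φ=13

duty=12 offsets: FL=17 FR=11 RL=19 RR=13


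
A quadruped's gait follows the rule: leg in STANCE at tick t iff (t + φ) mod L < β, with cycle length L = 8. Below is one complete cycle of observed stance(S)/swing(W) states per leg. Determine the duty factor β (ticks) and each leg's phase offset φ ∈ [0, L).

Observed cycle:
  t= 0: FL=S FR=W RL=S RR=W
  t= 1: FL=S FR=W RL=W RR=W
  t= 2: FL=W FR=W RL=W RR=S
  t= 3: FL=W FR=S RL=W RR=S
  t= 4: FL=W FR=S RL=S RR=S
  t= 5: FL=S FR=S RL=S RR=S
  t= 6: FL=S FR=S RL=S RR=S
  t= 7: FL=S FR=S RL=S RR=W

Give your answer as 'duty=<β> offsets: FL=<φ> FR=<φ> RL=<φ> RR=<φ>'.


duty β = stance ticks per leg = 5
FL: stance ticks = 5; W→S at t=5 → φ=3
FR: stance ticks = 5; W→S at t=3 → φ=5
RL: stance ticks = 5; W→S at t=4 → φ=4
RR: stance ticks = 5; W→S at t=2 → φ=6

duty=5 offsets: FL=3 FR=5 RL=4 RR=6


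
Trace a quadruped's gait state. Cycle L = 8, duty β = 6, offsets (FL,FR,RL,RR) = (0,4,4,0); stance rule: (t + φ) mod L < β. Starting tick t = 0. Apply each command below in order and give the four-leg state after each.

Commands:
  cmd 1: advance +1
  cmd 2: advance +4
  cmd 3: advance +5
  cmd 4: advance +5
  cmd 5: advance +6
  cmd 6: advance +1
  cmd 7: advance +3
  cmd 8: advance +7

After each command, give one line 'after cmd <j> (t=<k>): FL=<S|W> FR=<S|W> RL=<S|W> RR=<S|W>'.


start t=0: FL=S FR=S RL=S RR=S
cmd 1: advance +1 → t=1, phase=(1,5,5,1) → FL=S FR=S RL=S RR=S
cmd 2: advance +4 → t=5, phase=(5,1,1,5) → FL=S FR=S RL=S RR=S
cmd 3: advance +5 → t=10, phase=(2,6,6,2) → FL=S FR=W RL=W RR=S
cmd 4: advance +5 → t=15, phase=(7,3,3,7) → FL=W FR=S RL=S RR=W
cmd 5: advance +6 → t=21, phase=(5,1,1,5) → FL=S FR=S RL=S RR=S
cmd 6: advance +1 → t=22, phase=(6,2,2,6) → FL=W FR=S RL=S RR=W
cmd 7: advance +3 → t=25, phase=(1,5,5,1) → FL=S FR=S RL=S RR=S
cmd 8: advance +7 → t=32, phase=(0,4,4,0) → FL=S FR=S RL=S RR=S

after cmd 1 (t=1): FL=S FR=S RL=S RR=S
after cmd 2 (t=5): FL=S FR=S RL=S RR=S
after cmd 3 (t=10): FL=S FR=W RL=W RR=S
after cmd 4 (t=15): FL=W FR=S RL=S RR=W
after cmd 5 (t=21): FL=S FR=S RL=S RR=S
after cmd 6 (t=22): FL=W FR=S RL=S RR=W
after cmd 7 (t=25): FL=S FR=S RL=S RR=S
after cmd 8 (t=32): FL=S FR=S RL=S RR=S


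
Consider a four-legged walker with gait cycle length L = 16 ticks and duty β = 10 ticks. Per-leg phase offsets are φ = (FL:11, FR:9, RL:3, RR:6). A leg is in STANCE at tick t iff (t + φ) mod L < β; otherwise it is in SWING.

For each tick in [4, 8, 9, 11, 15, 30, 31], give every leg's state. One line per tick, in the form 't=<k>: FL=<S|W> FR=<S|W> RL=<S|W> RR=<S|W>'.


t=4: phase=(15,13,7,10) vs β=10 → FL=W FR=W RL=S RR=W
t=8: phase=(3,1,11,14) vs β=10 → FL=S FR=S RL=W RR=W
t=9: phase=(4,2,12,15) vs β=10 → FL=S FR=S RL=W RR=W
t=11: phase=(6,4,14,1) vs β=10 → FL=S FR=S RL=W RR=S
t=15: phase=(10,8,2,5) vs β=10 → FL=W FR=S RL=S RR=S
t=30: phase=(9,7,1,4) vs β=10 → FL=S FR=S RL=S RR=S
t=31: phase=(10,8,2,5) vs β=10 → FL=W FR=S RL=S RR=S

t=4: FL=W FR=W RL=S RR=W
t=8: FL=S FR=S RL=W RR=W
t=9: FL=S FR=S RL=W RR=W
t=11: FL=S FR=S RL=W RR=S
t=15: FL=W FR=S RL=S RR=S
t=30: FL=S FR=S RL=S RR=S
t=31: FL=W FR=S RL=S RR=S


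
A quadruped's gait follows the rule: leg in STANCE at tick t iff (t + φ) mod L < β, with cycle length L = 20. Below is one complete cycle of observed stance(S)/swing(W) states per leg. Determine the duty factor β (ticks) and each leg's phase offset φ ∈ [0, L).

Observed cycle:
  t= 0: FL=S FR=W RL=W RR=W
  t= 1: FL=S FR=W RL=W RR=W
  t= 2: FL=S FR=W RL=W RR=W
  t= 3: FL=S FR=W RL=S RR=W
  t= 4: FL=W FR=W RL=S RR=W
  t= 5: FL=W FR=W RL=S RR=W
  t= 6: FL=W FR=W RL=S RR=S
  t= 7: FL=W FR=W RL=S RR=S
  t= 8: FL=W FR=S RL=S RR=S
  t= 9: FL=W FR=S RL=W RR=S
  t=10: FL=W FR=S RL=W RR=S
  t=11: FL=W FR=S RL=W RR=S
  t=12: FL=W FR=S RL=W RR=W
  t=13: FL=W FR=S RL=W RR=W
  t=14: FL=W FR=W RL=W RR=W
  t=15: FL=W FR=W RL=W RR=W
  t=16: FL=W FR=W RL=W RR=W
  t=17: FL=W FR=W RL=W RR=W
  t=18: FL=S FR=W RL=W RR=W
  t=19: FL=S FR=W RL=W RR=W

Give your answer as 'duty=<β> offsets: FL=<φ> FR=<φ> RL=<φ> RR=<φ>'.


duty=6 offsets: FL=2 FR=12 RL=17 RR=14

duty β = stance ticks per leg = 6
FL: stance ticks = 6; W→S at t=18 → φ=2
FR: stance ticks = 6; W→S at t=8 → φ=12
RL: stance ticks = 6; W→S at t=3 → φ=17
RR: stance ticks = 6; W→S at t=6 → φ=14


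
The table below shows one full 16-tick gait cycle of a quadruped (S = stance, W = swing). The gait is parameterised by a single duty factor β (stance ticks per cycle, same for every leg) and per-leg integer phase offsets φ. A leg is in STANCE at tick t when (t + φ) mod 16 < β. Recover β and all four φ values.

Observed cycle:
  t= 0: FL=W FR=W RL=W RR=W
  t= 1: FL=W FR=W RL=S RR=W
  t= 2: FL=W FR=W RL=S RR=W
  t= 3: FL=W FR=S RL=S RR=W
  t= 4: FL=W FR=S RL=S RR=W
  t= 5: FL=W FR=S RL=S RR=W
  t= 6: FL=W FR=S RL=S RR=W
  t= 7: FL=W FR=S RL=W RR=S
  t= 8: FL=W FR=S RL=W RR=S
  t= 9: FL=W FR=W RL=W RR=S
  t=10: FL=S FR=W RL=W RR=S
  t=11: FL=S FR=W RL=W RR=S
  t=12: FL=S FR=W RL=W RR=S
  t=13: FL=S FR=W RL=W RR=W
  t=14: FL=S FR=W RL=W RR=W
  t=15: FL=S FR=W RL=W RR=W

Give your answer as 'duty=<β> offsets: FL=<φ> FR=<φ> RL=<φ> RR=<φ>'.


duty=6 offsets: FL=6 FR=13 RL=15 RR=9

duty β = stance ticks per leg = 6
FL: stance ticks = 6; W→S at t=10 → φ=6
FR: stance ticks = 6; W→S at t=3 → φ=13
RL: stance ticks = 6; W→S at t=1 → φ=15
RR: stance ticks = 6; W→S at t=7 → φ=9


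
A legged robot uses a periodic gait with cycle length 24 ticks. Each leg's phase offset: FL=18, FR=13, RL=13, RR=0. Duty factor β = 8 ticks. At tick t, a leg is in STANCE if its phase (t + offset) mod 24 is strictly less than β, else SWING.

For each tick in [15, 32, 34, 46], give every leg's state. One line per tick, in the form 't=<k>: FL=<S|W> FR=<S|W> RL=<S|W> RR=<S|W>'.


t=15: FL=W FR=S RL=S RR=W
t=32: FL=S FR=W RL=W RR=W
t=34: FL=S FR=W RL=W RR=W
t=46: FL=W FR=W RL=W RR=W

t=15: phase=(9,4,4,15) vs β=8 → FL=W FR=S RL=S RR=W
t=32: phase=(2,21,21,8) vs β=8 → FL=S FR=W RL=W RR=W
t=34: phase=(4,23,23,10) vs β=8 → FL=S FR=W RL=W RR=W
t=46: phase=(16,11,11,22) vs β=8 → FL=W FR=W RL=W RR=W


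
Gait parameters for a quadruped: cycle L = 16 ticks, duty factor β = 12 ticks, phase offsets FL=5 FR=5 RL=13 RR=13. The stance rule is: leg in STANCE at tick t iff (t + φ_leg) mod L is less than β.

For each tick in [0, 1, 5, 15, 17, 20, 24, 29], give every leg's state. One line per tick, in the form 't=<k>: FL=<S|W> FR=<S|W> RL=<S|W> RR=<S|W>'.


t=0: FL=S FR=S RL=W RR=W
t=1: FL=S FR=S RL=W RR=W
t=5: FL=S FR=S RL=S RR=S
t=15: FL=S FR=S RL=W RR=W
t=17: FL=S FR=S RL=W RR=W
t=20: FL=S FR=S RL=S RR=S
t=24: FL=W FR=W RL=S RR=S
t=29: FL=S FR=S RL=S RR=S

t=0: phase=(5,5,13,13) vs β=12 → FL=S FR=S RL=W RR=W
t=1: phase=(6,6,14,14) vs β=12 → FL=S FR=S RL=W RR=W
t=5: phase=(10,10,2,2) vs β=12 → FL=S FR=S RL=S RR=S
t=15: phase=(4,4,12,12) vs β=12 → FL=S FR=S RL=W RR=W
t=17: phase=(6,6,14,14) vs β=12 → FL=S FR=S RL=W RR=W
t=20: phase=(9,9,1,1) vs β=12 → FL=S FR=S RL=S RR=S
t=24: phase=(13,13,5,5) vs β=12 → FL=W FR=W RL=S RR=S
t=29: phase=(2,2,10,10) vs β=12 → FL=S FR=S RL=S RR=S


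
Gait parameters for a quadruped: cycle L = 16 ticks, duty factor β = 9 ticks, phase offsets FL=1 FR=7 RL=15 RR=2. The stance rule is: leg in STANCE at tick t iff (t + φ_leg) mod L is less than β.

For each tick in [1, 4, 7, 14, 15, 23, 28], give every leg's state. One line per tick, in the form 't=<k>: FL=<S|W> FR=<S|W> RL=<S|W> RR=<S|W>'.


t=1: FL=S FR=S RL=S RR=S
t=4: FL=S FR=W RL=S RR=S
t=7: FL=S FR=W RL=S RR=W
t=14: FL=W FR=S RL=W RR=S
t=15: FL=S FR=S RL=W RR=S
t=23: FL=S FR=W RL=S RR=W
t=28: FL=W FR=S RL=W RR=W

t=1: phase=(2,8,0,3) vs β=9 → FL=S FR=S RL=S RR=S
t=4: phase=(5,11,3,6) vs β=9 → FL=S FR=W RL=S RR=S
t=7: phase=(8,14,6,9) vs β=9 → FL=S FR=W RL=S RR=W
t=14: phase=(15,5,13,0) vs β=9 → FL=W FR=S RL=W RR=S
t=15: phase=(0,6,14,1) vs β=9 → FL=S FR=S RL=W RR=S
t=23: phase=(8,14,6,9) vs β=9 → FL=S FR=W RL=S RR=W
t=28: phase=(13,3,11,14) vs β=9 → FL=W FR=S RL=W RR=W


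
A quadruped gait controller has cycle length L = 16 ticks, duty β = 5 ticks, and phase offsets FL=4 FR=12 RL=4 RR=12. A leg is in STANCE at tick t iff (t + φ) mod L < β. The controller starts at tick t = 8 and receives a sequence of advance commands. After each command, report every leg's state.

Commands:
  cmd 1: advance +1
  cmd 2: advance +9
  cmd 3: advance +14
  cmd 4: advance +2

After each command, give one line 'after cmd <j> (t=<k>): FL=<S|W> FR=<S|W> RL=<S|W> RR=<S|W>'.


start t=8: FL=W FR=S RL=W RR=S
cmd 1: advance +1 → t=9, phase=(13,5,13,5) → FL=W FR=W RL=W RR=W
cmd 2: advance +9 → t=18, phase=(6,14,6,14) → FL=W FR=W RL=W RR=W
cmd 3: advance +14 → t=32, phase=(4,12,4,12) → FL=S FR=W RL=S RR=W
cmd 4: advance +2 → t=34, phase=(6,14,6,14) → FL=W FR=W RL=W RR=W

after cmd 1 (t=9): FL=W FR=W RL=W RR=W
after cmd 2 (t=18): FL=W FR=W RL=W RR=W
after cmd 3 (t=32): FL=S FR=W RL=S RR=W
after cmd 4 (t=34): FL=W FR=W RL=W RR=W


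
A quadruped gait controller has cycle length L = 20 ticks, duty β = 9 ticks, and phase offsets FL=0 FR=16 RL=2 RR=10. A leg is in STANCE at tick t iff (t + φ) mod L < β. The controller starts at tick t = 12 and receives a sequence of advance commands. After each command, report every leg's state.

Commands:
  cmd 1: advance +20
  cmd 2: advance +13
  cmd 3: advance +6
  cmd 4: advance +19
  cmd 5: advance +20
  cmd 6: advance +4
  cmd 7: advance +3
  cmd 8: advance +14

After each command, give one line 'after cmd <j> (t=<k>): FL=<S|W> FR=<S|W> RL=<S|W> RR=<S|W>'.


start t=12: FL=W FR=S RL=W RR=S
cmd 1: advance +20 → t=32, phase=(12,8,14,2) → FL=W FR=S RL=W RR=S
cmd 2: advance +13 → t=45, phase=(5,1,7,15) → FL=S FR=S RL=S RR=W
cmd 3: advance +6 → t=51, phase=(11,7,13,1) → FL=W FR=S RL=W RR=S
cmd 4: advance +19 → t=70, phase=(10,6,12,0) → FL=W FR=S RL=W RR=S
cmd 5: advance +20 → t=90, phase=(10,6,12,0) → FL=W FR=S RL=W RR=S
cmd 6: advance +4 → t=94, phase=(14,10,16,4) → FL=W FR=W RL=W RR=S
cmd 7: advance +3 → t=97, phase=(17,13,19,7) → FL=W FR=W RL=W RR=S
cmd 8: advance +14 → t=111, phase=(11,7,13,1) → FL=W FR=S RL=W RR=S

after cmd 1 (t=32): FL=W FR=S RL=W RR=S
after cmd 2 (t=45): FL=S FR=S RL=S RR=W
after cmd 3 (t=51): FL=W FR=S RL=W RR=S
after cmd 4 (t=70): FL=W FR=S RL=W RR=S
after cmd 5 (t=90): FL=W FR=S RL=W RR=S
after cmd 6 (t=94): FL=W FR=W RL=W RR=S
after cmd 7 (t=97): FL=W FR=W RL=W RR=S
after cmd 8 (t=111): FL=W FR=S RL=W RR=S


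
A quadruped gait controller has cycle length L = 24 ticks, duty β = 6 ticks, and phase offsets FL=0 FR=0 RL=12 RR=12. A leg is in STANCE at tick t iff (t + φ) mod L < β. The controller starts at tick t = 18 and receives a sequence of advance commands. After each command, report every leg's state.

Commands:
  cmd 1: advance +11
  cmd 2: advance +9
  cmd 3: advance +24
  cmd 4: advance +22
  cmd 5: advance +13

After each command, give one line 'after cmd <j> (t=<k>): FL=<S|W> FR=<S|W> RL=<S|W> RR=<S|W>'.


after cmd 1 (t=29): FL=S FR=S RL=W RR=W
after cmd 2 (t=38): FL=W FR=W RL=S RR=S
after cmd 3 (t=62): FL=W FR=W RL=S RR=S
after cmd 4 (t=84): FL=W FR=W RL=S RR=S
after cmd 5 (t=97): FL=S FR=S RL=W RR=W

start t=18: FL=W FR=W RL=W RR=W
cmd 1: advance +11 → t=29, phase=(5,5,17,17) → FL=S FR=S RL=W RR=W
cmd 2: advance +9 → t=38, phase=(14,14,2,2) → FL=W FR=W RL=S RR=S
cmd 3: advance +24 → t=62, phase=(14,14,2,2) → FL=W FR=W RL=S RR=S
cmd 4: advance +22 → t=84, phase=(12,12,0,0) → FL=W FR=W RL=S RR=S
cmd 5: advance +13 → t=97, phase=(1,1,13,13) → FL=S FR=S RL=W RR=W


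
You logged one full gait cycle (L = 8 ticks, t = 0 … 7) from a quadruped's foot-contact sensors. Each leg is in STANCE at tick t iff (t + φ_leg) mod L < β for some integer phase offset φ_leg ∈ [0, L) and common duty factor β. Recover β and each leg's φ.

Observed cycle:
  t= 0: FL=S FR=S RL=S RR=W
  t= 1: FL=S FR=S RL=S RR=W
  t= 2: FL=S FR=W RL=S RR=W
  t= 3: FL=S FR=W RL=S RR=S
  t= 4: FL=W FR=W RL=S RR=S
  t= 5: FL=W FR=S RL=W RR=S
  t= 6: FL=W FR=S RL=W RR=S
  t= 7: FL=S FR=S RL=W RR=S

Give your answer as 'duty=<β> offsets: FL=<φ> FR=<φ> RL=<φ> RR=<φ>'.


duty β = stance ticks per leg = 5
FL: stance ticks = 5; W→S at t=7 → φ=1
FR: stance ticks = 5; W→S at t=5 → φ=3
RL: stance ticks = 5; W→S at t=0 → φ=0
RR: stance ticks = 5; W→S at t=3 → φ=5

duty=5 offsets: FL=1 FR=3 RL=0 RR=5


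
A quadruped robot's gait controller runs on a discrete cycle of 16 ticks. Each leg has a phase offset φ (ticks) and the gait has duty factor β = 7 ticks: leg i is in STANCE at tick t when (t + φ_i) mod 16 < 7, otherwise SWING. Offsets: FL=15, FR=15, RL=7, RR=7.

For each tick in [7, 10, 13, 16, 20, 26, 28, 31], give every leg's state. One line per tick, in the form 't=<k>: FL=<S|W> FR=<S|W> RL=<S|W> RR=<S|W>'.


t=7: FL=S FR=S RL=W RR=W
t=10: FL=W FR=W RL=S RR=S
t=13: FL=W FR=W RL=S RR=S
t=16: FL=W FR=W RL=W RR=W
t=20: FL=S FR=S RL=W RR=W
t=26: FL=W FR=W RL=S RR=S
t=28: FL=W FR=W RL=S RR=S
t=31: FL=W FR=W RL=S RR=S

t=7: phase=(6,6,14,14) vs β=7 → FL=S FR=S RL=W RR=W
t=10: phase=(9,9,1,1) vs β=7 → FL=W FR=W RL=S RR=S
t=13: phase=(12,12,4,4) vs β=7 → FL=W FR=W RL=S RR=S
t=16: phase=(15,15,7,7) vs β=7 → FL=W FR=W RL=W RR=W
t=20: phase=(3,3,11,11) vs β=7 → FL=S FR=S RL=W RR=W
t=26: phase=(9,9,1,1) vs β=7 → FL=W FR=W RL=S RR=S
t=28: phase=(11,11,3,3) vs β=7 → FL=W FR=W RL=S RR=S
t=31: phase=(14,14,6,6) vs β=7 → FL=W FR=W RL=S RR=S


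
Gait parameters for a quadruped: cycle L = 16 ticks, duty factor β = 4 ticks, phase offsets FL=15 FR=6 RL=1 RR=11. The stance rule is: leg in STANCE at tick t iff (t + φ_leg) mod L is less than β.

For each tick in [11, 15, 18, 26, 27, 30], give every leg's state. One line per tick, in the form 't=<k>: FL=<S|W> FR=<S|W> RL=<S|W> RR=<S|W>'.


t=11: FL=W FR=S RL=W RR=W
t=15: FL=W FR=W RL=S RR=W
t=18: FL=S FR=W RL=S RR=W
t=26: FL=W FR=S RL=W RR=W
t=27: FL=W FR=S RL=W RR=W
t=30: FL=W FR=W RL=W RR=W

t=11: phase=(10,1,12,6) vs β=4 → FL=W FR=S RL=W RR=W
t=15: phase=(14,5,0,10) vs β=4 → FL=W FR=W RL=S RR=W
t=18: phase=(1,8,3,13) vs β=4 → FL=S FR=W RL=S RR=W
t=26: phase=(9,0,11,5) vs β=4 → FL=W FR=S RL=W RR=W
t=27: phase=(10,1,12,6) vs β=4 → FL=W FR=S RL=W RR=W
t=30: phase=(13,4,15,9) vs β=4 → FL=W FR=W RL=W RR=W


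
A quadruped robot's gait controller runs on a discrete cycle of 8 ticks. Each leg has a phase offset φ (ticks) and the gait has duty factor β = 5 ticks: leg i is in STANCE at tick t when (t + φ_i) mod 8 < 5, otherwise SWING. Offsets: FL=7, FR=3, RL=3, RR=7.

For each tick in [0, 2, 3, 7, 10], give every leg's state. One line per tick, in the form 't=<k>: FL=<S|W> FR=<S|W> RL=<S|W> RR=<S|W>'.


t=0: phase=(7,3,3,7) vs β=5 → FL=W FR=S RL=S RR=W
t=2: phase=(1,5,5,1) vs β=5 → FL=S FR=W RL=W RR=S
t=3: phase=(2,6,6,2) vs β=5 → FL=S FR=W RL=W RR=S
t=7: phase=(6,2,2,6) vs β=5 → FL=W FR=S RL=S RR=W
t=10: phase=(1,5,5,1) vs β=5 → FL=S FR=W RL=W RR=S

t=0: FL=W FR=S RL=S RR=W
t=2: FL=S FR=W RL=W RR=S
t=3: FL=S FR=W RL=W RR=S
t=7: FL=W FR=S RL=S RR=W
t=10: FL=S FR=W RL=W RR=S


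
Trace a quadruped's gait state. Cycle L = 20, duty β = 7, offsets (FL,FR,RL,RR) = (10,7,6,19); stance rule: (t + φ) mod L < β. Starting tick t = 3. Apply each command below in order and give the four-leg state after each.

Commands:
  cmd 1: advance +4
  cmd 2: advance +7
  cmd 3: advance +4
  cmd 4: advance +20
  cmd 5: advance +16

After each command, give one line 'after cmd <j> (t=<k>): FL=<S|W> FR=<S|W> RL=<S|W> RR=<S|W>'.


after cmd 1 (t=7): FL=W FR=W RL=W RR=S
after cmd 2 (t=14): FL=S FR=S RL=S RR=W
after cmd 3 (t=18): FL=W FR=S RL=S RR=W
after cmd 4 (t=38): FL=W FR=S RL=S RR=W
after cmd 5 (t=54): FL=S FR=S RL=S RR=W

start t=3: FL=W FR=W RL=W RR=S
cmd 1: advance +4 → t=7, phase=(17,14,13,6) → FL=W FR=W RL=W RR=S
cmd 2: advance +7 → t=14, phase=(4,1,0,13) → FL=S FR=S RL=S RR=W
cmd 3: advance +4 → t=18, phase=(8,5,4,17) → FL=W FR=S RL=S RR=W
cmd 4: advance +20 → t=38, phase=(8,5,4,17) → FL=W FR=S RL=S RR=W
cmd 5: advance +16 → t=54, phase=(4,1,0,13) → FL=S FR=S RL=S RR=W


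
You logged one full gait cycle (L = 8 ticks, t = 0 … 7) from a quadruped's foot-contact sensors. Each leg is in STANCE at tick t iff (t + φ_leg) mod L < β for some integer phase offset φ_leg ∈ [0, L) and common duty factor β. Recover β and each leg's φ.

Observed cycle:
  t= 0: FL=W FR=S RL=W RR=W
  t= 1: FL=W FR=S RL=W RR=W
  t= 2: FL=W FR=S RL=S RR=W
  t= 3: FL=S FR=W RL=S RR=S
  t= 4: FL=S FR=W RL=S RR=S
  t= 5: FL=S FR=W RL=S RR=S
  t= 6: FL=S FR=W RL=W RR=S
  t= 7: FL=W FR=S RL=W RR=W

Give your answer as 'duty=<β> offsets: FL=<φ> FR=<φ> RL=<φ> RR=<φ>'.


duty β = stance ticks per leg = 4
FL: stance ticks = 4; W→S at t=3 → φ=5
FR: stance ticks = 4; W→S at t=7 → φ=1
RL: stance ticks = 4; W→S at t=2 → φ=6
RR: stance ticks = 4; W→S at t=3 → φ=5

duty=4 offsets: FL=5 FR=1 RL=6 RR=5


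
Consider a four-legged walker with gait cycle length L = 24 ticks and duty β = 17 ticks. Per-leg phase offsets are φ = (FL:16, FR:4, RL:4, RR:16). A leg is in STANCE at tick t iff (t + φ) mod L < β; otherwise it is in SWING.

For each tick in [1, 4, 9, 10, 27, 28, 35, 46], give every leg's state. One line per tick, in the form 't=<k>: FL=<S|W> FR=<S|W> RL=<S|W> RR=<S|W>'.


t=1: phase=(17,5,5,17) vs β=17 → FL=W FR=S RL=S RR=W
t=4: phase=(20,8,8,20) vs β=17 → FL=W FR=S RL=S RR=W
t=9: phase=(1,13,13,1) vs β=17 → FL=S FR=S RL=S RR=S
t=10: phase=(2,14,14,2) vs β=17 → FL=S FR=S RL=S RR=S
t=27: phase=(19,7,7,19) vs β=17 → FL=W FR=S RL=S RR=W
t=28: phase=(20,8,8,20) vs β=17 → FL=W FR=S RL=S RR=W
t=35: phase=(3,15,15,3) vs β=17 → FL=S FR=S RL=S RR=S
t=46: phase=(14,2,2,14) vs β=17 → FL=S FR=S RL=S RR=S

t=1: FL=W FR=S RL=S RR=W
t=4: FL=W FR=S RL=S RR=W
t=9: FL=S FR=S RL=S RR=S
t=10: FL=S FR=S RL=S RR=S
t=27: FL=W FR=S RL=S RR=W
t=28: FL=W FR=S RL=S RR=W
t=35: FL=S FR=S RL=S RR=S
t=46: FL=S FR=S RL=S RR=S


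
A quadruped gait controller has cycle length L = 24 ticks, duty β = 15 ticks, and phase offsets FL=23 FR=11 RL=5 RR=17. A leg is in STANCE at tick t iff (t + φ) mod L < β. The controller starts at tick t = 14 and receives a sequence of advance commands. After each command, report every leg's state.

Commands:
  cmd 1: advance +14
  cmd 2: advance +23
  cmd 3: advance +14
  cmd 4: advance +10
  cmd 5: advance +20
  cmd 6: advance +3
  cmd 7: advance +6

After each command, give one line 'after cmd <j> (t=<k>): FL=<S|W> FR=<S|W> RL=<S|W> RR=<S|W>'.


after cmd 1 (t=28): FL=S FR=W RL=S RR=W
after cmd 2 (t=51): FL=S FR=S RL=S RR=W
after cmd 3 (t=65): FL=W FR=S RL=W RR=S
after cmd 4 (t=75): FL=S FR=S RL=S RR=W
after cmd 5 (t=95): FL=W FR=S RL=S RR=W
after cmd 6 (t=98): FL=S FR=S RL=S RR=W
after cmd 7 (t=104): FL=S FR=W RL=S RR=S

start t=14: FL=S FR=S RL=W RR=S
cmd 1: advance +14 → t=28, phase=(3,15,9,21) → FL=S FR=W RL=S RR=W
cmd 2: advance +23 → t=51, phase=(2,14,8,20) → FL=S FR=S RL=S RR=W
cmd 3: advance +14 → t=65, phase=(16,4,22,10) → FL=W FR=S RL=W RR=S
cmd 4: advance +10 → t=75, phase=(2,14,8,20) → FL=S FR=S RL=S RR=W
cmd 5: advance +20 → t=95, phase=(22,10,4,16) → FL=W FR=S RL=S RR=W
cmd 6: advance +3 → t=98, phase=(1,13,7,19) → FL=S FR=S RL=S RR=W
cmd 7: advance +6 → t=104, phase=(7,19,13,1) → FL=S FR=W RL=S RR=S


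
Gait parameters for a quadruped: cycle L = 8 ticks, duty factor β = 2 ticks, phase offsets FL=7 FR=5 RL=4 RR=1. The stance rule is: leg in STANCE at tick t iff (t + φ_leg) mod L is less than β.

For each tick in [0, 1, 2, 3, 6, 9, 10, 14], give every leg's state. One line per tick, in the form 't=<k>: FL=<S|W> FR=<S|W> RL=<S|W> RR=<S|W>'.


t=0: FL=W FR=W RL=W RR=S
t=1: FL=S FR=W RL=W RR=W
t=2: FL=S FR=W RL=W RR=W
t=3: FL=W FR=S RL=W RR=W
t=6: FL=W FR=W RL=W RR=W
t=9: FL=S FR=W RL=W RR=W
t=10: FL=S FR=W RL=W RR=W
t=14: FL=W FR=W RL=W RR=W

t=0: phase=(7,5,4,1) vs β=2 → FL=W FR=W RL=W RR=S
t=1: phase=(0,6,5,2) vs β=2 → FL=S FR=W RL=W RR=W
t=2: phase=(1,7,6,3) vs β=2 → FL=S FR=W RL=W RR=W
t=3: phase=(2,0,7,4) vs β=2 → FL=W FR=S RL=W RR=W
t=6: phase=(5,3,2,7) vs β=2 → FL=W FR=W RL=W RR=W
t=9: phase=(0,6,5,2) vs β=2 → FL=S FR=W RL=W RR=W
t=10: phase=(1,7,6,3) vs β=2 → FL=S FR=W RL=W RR=W
t=14: phase=(5,3,2,7) vs β=2 → FL=W FR=W RL=W RR=W


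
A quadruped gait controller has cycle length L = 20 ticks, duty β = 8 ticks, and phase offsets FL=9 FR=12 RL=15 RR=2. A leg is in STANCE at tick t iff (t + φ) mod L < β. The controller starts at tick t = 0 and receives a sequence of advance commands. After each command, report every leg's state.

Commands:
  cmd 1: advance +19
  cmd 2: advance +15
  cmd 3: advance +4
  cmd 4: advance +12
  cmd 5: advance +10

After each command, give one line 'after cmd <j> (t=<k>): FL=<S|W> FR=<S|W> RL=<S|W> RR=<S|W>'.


after cmd 1 (t=19): FL=W FR=W RL=W RR=S
after cmd 2 (t=34): FL=S FR=S RL=W RR=W
after cmd 3 (t=38): FL=S FR=W RL=W RR=S
after cmd 4 (t=50): FL=W FR=S RL=S RR=W
after cmd 5 (t=60): FL=W FR=W RL=W RR=S

start t=0: FL=W FR=W RL=W RR=S
cmd 1: advance +19 → t=19, phase=(8,11,14,1) → FL=W FR=W RL=W RR=S
cmd 2: advance +15 → t=34, phase=(3,6,9,16) → FL=S FR=S RL=W RR=W
cmd 3: advance +4 → t=38, phase=(7,10,13,0) → FL=S FR=W RL=W RR=S
cmd 4: advance +12 → t=50, phase=(19,2,5,12) → FL=W FR=S RL=S RR=W
cmd 5: advance +10 → t=60, phase=(9,12,15,2) → FL=W FR=W RL=W RR=S


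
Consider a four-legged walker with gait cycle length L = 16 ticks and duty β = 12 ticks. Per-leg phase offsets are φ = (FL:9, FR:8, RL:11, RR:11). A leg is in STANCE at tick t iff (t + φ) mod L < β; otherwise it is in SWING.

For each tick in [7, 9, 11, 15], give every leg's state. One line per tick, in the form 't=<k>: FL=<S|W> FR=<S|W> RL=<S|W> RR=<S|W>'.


t=7: FL=S FR=W RL=S RR=S
t=9: FL=S FR=S RL=S RR=S
t=11: FL=S FR=S RL=S RR=S
t=15: FL=S FR=S RL=S RR=S

t=7: phase=(0,15,2,2) vs β=12 → FL=S FR=W RL=S RR=S
t=9: phase=(2,1,4,4) vs β=12 → FL=S FR=S RL=S RR=S
t=11: phase=(4,3,6,6) vs β=12 → FL=S FR=S RL=S RR=S
t=15: phase=(8,7,10,10) vs β=12 → FL=S FR=S RL=S RR=S


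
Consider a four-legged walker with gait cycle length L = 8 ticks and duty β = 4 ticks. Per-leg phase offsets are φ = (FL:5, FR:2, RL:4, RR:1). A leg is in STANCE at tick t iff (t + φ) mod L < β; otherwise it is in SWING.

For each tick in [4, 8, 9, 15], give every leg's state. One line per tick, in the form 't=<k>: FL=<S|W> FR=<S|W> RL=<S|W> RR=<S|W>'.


t=4: FL=S FR=W RL=S RR=W
t=8: FL=W FR=S RL=W RR=S
t=9: FL=W FR=S RL=W RR=S
t=15: FL=W FR=S RL=S RR=S

t=4: phase=(1,6,0,5) vs β=4 → FL=S FR=W RL=S RR=W
t=8: phase=(5,2,4,1) vs β=4 → FL=W FR=S RL=W RR=S
t=9: phase=(6,3,5,2) vs β=4 → FL=W FR=S RL=W RR=S
t=15: phase=(4,1,3,0) vs β=4 → FL=W FR=S RL=S RR=S


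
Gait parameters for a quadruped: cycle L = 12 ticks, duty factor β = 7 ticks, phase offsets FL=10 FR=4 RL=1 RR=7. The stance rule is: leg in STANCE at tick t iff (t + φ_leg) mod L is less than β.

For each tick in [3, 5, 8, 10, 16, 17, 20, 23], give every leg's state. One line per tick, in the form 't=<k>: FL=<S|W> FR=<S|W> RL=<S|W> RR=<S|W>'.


t=3: FL=S FR=W RL=S RR=W
t=5: FL=S FR=W RL=S RR=S
t=8: FL=S FR=S RL=W RR=S
t=10: FL=W FR=S RL=W RR=S
t=16: FL=S FR=W RL=S RR=W
t=17: FL=S FR=W RL=S RR=S
t=20: FL=S FR=S RL=W RR=S
t=23: FL=W FR=S RL=S RR=S

t=3: phase=(1,7,4,10) vs β=7 → FL=S FR=W RL=S RR=W
t=5: phase=(3,9,6,0) vs β=7 → FL=S FR=W RL=S RR=S
t=8: phase=(6,0,9,3) vs β=7 → FL=S FR=S RL=W RR=S
t=10: phase=(8,2,11,5) vs β=7 → FL=W FR=S RL=W RR=S
t=16: phase=(2,8,5,11) vs β=7 → FL=S FR=W RL=S RR=W
t=17: phase=(3,9,6,0) vs β=7 → FL=S FR=W RL=S RR=S
t=20: phase=(6,0,9,3) vs β=7 → FL=S FR=S RL=W RR=S
t=23: phase=(9,3,0,6) vs β=7 → FL=W FR=S RL=S RR=S


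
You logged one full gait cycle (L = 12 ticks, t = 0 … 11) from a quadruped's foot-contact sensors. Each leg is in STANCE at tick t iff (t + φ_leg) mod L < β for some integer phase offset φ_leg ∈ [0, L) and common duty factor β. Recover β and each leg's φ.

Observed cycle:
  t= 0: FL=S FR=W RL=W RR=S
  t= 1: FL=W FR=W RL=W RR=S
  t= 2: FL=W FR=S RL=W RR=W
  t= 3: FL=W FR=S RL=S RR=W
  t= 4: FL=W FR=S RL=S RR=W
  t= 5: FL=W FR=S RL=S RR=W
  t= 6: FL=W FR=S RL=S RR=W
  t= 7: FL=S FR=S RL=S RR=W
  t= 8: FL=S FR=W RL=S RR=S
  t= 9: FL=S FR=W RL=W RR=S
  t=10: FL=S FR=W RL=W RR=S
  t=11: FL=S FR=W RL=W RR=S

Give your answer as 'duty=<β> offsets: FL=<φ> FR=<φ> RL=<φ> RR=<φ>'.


duty β = stance ticks per leg = 6
FL: stance ticks = 6; W→S at t=7 → φ=5
FR: stance ticks = 6; W→S at t=2 → φ=10
RL: stance ticks = 6; W→S at t=3 → φ=9
RR: stance ticks = 6; W→S at t=8 → φ=4

duty=6 offsets: FL=5 FR=10 RL=9 RR=4


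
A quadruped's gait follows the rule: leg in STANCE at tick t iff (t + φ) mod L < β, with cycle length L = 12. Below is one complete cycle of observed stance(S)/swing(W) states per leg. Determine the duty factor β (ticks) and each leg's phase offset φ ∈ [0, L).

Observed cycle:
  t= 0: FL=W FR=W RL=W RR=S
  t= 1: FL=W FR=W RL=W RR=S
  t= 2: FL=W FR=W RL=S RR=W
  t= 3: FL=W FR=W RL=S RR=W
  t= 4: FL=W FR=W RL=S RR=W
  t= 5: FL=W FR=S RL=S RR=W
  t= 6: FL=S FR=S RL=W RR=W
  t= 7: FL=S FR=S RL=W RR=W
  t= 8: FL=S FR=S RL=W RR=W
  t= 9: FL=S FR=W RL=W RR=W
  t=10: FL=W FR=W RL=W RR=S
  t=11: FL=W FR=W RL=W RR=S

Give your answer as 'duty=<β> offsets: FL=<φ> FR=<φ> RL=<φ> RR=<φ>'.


duty=4 offsets: FL=6 FR=7 RL=10 RR=2

duty β = stance ticks per leg = 4
FL: stance ticks = 4; W→S at t=6 → φ=6
FR: stance ticks = 4; W→S at t=5 → φ=7
RL: stance ticks = 4; W→S at t=2 → φ=10
RR: stance ticks = 4; W→S at t=10 → φ=2


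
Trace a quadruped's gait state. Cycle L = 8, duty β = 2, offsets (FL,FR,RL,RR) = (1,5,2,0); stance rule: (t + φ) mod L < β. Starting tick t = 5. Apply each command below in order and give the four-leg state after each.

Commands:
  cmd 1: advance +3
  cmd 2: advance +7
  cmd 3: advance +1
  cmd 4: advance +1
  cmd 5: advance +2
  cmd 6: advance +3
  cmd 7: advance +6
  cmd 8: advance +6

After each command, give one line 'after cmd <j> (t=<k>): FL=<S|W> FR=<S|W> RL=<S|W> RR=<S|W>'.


start t=5: FL=W FR=W RL=W RR=W
cmd 1: advance +3 → t=8, phase=(1,5,2,0) → FL=S FR=W RL=W RR=S
cmd 2: advance +7 → t=15, phase=(0,4,1,7) → FL=S FR=W RL=S RR=W
cmd 3: advance +1 → t=16, phase=(1,5,2,0) → FL=S FR=W RL=W RR=S
cmd 4: advance +1 → t=17, phase=(2,6,3,1) → FL=W FR=W RL=W RR=S
cmd 5: advance +2 → t=19, phase=(4,0,5,3) → FL=W FR=S RL=W RR=W
cmd 6: advance +3 → t=22, phase=(7,3,0,6) → FL=W FR=W RL=S RR=W
cmd 7: advance +6 → t=28, phase=(5,1,6,4) → FL=W FR=S RL=W RR=W
cmd 8: advance +6 → t=34, phase=(3,7,4,2) → FL=W FR=W RL=W RR=W

after cmd 1 (t=8): FL=S FR=W RL=W RR=S
after cmd 2 (t=15): FL=S FR=W RL=S RR=W
after cmd 3 (t=16): FL=S FR=W RL=W RR=S
after cmd 4 (t=17): FL=W FR=W RL=W RR=S
after cmd 5 (t=19): FL=W FR=S RL=W RR=W
after cmd 6 (t=22): FL=W FR=W RL=S RR=W
after cmd 7 (t=28): FL=W FR=S RL=W RR=W
after cmd 8 (t=34): FL=W FR=W RL=W RR=W


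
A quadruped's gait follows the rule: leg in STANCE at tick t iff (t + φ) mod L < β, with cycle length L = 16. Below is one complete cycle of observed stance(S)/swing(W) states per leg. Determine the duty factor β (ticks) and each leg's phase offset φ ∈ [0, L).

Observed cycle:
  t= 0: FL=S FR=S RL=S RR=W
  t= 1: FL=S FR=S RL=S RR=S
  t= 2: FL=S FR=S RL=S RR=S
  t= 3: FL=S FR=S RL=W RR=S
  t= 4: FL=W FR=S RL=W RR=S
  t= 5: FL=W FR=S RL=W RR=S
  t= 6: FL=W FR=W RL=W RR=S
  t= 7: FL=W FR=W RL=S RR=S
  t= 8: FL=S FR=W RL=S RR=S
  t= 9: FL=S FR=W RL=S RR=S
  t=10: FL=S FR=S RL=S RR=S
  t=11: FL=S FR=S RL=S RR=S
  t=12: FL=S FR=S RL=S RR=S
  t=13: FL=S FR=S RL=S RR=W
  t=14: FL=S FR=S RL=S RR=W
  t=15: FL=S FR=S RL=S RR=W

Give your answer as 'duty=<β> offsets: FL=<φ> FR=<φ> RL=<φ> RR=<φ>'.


duty=12 offsets: FL=8 FR=6 RL=9 RR=15

duty β = stance ticks per leg = 12
FL: stance ticks = 12; W→S at t=8 → φ=8
FR: stance ticks = 12; W→S at t=10 → φ=6
RL: stance ticks = 12; W→S at t=7 → φ=9
RR: stance ticks = 12; W→S at t=1 → φ=15


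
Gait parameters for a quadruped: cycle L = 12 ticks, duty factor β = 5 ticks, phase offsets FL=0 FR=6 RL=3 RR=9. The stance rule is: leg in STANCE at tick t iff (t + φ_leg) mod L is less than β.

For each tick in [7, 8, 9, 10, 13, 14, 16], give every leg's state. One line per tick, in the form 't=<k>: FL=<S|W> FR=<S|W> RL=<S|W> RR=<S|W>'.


t=7: phase=(7,1,10,4) vs β=5 → FL=W FR=S RL=W RR=S
t=8: phase=(8,2,11,5) vs β=5 → FL=W FR=S RL=W RR=W
t=9: phase=(9,3,0,6) vs β=5 → FL=W FR=S RL=S RR=W
t=10: phase=(10,4,1,7) vs β=5 → FL=W FR=S RL=S RR=W
t=13: phase=(1,7,4,10) vs β=5 → FL=S FR=W RL=S RR=W
t=14: phase=(2,8,5,11) vs β=5 → FL=S FR=W RL=W RR=W
t=16: phase=(4,10,7,1) vs β=5 → FL=S FR=W RL=W RR=S

t=7: FL=W FR=S RL=W RR=S
t=8: FL=W FR=S RL=W RR=W
t=9: FL=W FR=S RL=S RR=W
t=10: FL=W FR=S RL=S RR=W
t=13: FL=S FR=W RL=S RR=W
t=14: FL=S FR=W RL=W RR=W
t=16: FL=S FR=W RL=W RR=S


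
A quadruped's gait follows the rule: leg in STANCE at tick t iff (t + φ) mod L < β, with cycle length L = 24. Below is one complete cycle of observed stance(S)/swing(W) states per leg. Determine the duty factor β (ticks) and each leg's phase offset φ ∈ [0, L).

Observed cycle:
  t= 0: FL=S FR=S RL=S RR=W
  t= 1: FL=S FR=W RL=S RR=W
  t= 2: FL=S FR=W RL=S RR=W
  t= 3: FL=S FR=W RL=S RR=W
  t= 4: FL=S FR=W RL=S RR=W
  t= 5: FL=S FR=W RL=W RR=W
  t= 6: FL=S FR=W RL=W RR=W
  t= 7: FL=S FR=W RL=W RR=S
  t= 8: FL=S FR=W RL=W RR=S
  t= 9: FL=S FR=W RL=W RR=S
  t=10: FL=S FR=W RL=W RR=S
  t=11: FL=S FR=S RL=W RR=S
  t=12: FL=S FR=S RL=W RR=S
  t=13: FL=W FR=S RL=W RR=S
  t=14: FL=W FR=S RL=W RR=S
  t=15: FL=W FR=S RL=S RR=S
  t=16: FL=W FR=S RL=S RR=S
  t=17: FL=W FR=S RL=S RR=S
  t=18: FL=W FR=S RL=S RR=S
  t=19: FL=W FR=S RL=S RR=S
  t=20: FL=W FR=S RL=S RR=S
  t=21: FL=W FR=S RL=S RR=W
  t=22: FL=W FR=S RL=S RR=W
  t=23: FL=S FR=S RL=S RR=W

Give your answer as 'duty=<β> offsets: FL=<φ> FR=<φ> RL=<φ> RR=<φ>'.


duty β = stance ticks per leg = 14
FL: stance ticks = 14; W→S at t=23 → φ=1
FR: stance ticks = 14; W→S at t=11 → φ=13
RL: stance ticks = 14; W→S at t=15 → φ=9
RR: stance ticks = 14; W→S at t=7 → φ=17

duty=14 offsets: FL=1 FR=13 RL=9 RR=17


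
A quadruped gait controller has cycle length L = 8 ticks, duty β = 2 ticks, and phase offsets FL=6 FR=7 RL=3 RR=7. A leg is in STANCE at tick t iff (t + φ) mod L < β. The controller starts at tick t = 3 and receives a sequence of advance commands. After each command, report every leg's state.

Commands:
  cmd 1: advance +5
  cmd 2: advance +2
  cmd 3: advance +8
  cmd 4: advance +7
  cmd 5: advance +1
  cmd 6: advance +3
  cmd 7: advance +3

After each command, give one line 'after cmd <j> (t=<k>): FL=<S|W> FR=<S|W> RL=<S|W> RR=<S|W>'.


after cmd 1 (t=8): FL=W FR=W RL=W RR=W
after cmd 2 (t=10): FL=S FR=S RL=W RR=S
after cmd 3 (t=18): FL=S FR=S RL=W RR=S
after cmd 4 (t=25): FL=W FR=S RL=W RR=S
after cmd 5 (t=26): FL=S FR=S RL=W RR=S
after cmd 6 (t=29): FL=W FR=W RL=S RR=W
after cmd 7 (t=32): FL=W FR=W RL=W RR=W

start t=3: FL=S FR=W RL=W RR=W
cmd 1: advance +5 → t=8, phase=(6,7,3,7) → FL=W FR=W RL=W RR=W
cmd 2: advance +2 → t=10, phase=(0,1,5,1) → FL=S FR=S RL=W RR=S
cmd 3: advance +8 → t=18, phase=(0,1,5,1) → FL=S FR=S RL=W RR=S
cmd 4: advance +7 → t=25, phase=(7,0,4,0) → FL=W FR=S RL=W RR=S
cmd 5: advance +1 → t=26, phase=(0,1,5,1) → FL=S FR=S RL=W RR=S
cmd 6: advance +3 → t=29, phase=(3,4,0,4) → FL=W FR=W RL=S RR=W
cmd 7: advance +3 → t=32, phase=(6,7,3,7) → FL=W FR=W RL=W RR=W


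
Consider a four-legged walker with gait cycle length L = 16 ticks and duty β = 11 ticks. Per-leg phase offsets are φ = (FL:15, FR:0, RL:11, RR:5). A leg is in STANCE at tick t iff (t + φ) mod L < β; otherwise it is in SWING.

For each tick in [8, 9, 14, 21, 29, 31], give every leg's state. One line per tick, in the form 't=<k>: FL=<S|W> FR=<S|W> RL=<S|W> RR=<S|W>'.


t=8: FL=S FR=S RL=S RR=W
t=9: FL=S FR=S RL=S RR=W
t=14: FL=W FR=W RL=S RR=S
t=21: FL=S FR=S RL=S RR=S
t=29: FL=W FR=W RL=S RR=S
t=31: FL=W FR=W RL=S RR=S

t=8: phase=(7,8,3,13) vs β=11 → FL=S FR=S RL=S RR=W
t=9: phase=(8,9,4,14) vs β=11 → FL=S FR=S RL=S RR=W
t=14: phase=(13,14,9,3) vs β=11 → FL=W FR=W RL=S RR=S
t=21: phase=(4,5,0,10) vs β=11 → FL=S FR=S RL=S RR=S
t=29: phase=(12,13,8,2) vs β=11 → FL=W FR=W RL=S RR=S
t=31: phase=(14,15,10,4) vs β=11 → FL=W FR=W RL=S RR=S


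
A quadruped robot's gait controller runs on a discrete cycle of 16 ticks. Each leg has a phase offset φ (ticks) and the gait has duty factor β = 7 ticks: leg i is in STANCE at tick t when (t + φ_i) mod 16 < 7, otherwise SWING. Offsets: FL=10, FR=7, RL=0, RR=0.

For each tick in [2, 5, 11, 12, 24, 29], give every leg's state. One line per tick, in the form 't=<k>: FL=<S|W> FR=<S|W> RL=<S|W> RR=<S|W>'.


t=2: phase=(12,9,2,2) vs β=7 → FL=W FR=W RL=S RR=S
t=5: phase=(15,12,5,5) vs β=7 → FL=W FR=W RL=S RR=S
t=11: phase=(5,2,11,11) vs β=7 → FL=S FR=S RL=W RR=W
t=12: phase=(6,3,12,12) vs β=7 → FL=S FR=S RL=W RR=W
t=24: phase=(2,15,8,8) vs β=7 → FL=S FR=W RL=W RR=W
t=29: phase=(7,4,13,13) vs β=7 → FL=W FR=S RL=W RR=W

t=2: FL=W FR=W RL=S RR=S
t=5: FL=W FR=W RL=S RR=S
t=11: FL=S FR=S RL=W RR=W
t=12: FL=S FR=S RL=W RR=W
t=24: FL=S FR=W RL=W RR=W
t=29: FL=W FR=S RL=W RR=W


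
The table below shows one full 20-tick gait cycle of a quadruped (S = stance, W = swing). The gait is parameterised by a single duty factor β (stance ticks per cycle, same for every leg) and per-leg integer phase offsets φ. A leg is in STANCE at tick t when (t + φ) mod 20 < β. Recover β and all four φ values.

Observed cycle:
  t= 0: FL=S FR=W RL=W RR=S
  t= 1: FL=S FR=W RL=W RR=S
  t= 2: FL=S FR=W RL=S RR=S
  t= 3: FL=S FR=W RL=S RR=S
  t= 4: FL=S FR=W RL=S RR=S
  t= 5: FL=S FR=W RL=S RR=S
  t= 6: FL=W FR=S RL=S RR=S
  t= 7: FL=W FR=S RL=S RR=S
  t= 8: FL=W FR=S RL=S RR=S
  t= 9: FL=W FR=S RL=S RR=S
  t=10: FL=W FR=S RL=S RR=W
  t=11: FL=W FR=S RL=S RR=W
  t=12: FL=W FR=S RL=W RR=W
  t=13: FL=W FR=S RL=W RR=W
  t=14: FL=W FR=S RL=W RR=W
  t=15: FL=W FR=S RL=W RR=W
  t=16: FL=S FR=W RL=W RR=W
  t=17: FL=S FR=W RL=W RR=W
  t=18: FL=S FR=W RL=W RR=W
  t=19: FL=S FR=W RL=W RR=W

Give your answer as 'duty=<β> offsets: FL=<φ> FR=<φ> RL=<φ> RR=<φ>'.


duty=10 offsets: FL=4 FR=14 RL=18 RR=0

duty β = stance ticks per leg = 10
FL: stance ticks = 10; W→S at t=16 → φ=4
FR: stance ticks = 10; W→S at t=6 → φ=14
RL: stance ticks = 10; W→S at t=2 → φ=18
RR: stance ticks = 10; W→S at t=0 → φ=0


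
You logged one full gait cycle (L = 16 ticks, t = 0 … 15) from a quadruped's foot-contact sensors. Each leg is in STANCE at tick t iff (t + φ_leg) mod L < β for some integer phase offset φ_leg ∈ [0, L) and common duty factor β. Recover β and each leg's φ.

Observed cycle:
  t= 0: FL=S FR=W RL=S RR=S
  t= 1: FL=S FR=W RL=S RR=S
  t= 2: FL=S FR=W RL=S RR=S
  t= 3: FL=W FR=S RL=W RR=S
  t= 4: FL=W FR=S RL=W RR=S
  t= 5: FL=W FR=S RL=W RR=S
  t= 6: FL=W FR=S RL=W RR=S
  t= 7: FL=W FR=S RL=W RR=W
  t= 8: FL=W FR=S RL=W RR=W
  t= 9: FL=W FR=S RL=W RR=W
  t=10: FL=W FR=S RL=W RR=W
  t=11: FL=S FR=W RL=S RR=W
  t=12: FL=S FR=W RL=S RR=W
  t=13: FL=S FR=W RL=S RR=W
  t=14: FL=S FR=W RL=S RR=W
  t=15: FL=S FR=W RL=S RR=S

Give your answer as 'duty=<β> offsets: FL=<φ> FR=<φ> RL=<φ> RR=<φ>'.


duty=8 offsets: FL=5 FR=13 RL=5 RR=1

duty β = stance ticks per leg = 8
FL: stance ticks = 8; W→S at t=11 → φ=5
FR: stance ticks = 8; W→S at t=3 → φ=13
RL: stance ticks = 8; W→S at t=11 → φ=5
RR: stance ticks = 8; W→S at t=15 → φ=1


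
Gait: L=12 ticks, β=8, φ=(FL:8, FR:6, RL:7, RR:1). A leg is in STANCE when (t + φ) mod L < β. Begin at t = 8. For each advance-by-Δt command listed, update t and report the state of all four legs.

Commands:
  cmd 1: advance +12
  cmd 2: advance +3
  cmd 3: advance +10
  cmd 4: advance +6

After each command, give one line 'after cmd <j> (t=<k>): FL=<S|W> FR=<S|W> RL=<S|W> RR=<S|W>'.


start t=8: FL=S FR=S RL=S RR=W
cmd 1: advance +12 → t=20, phase=(4,2,3,9) → FL=S FR=S RL=S RR=W
cmd 2: advance +3 → t=23, phase=(7,5,6,0) → FL=S FR=S RL=S RR=S
cmd 3: advance +10 → t=33, phase=(5,3,4,10) → FL=S FR=S RL=S RR=W
cmd 4: advance +6 → t=39, phase=(11,9,10,4) → FL=W FR=W RL=W RR=S

after cmd 1 (t=20): FL=S FR=S RL=S RR=W
after cmd 2 (t=23): FL=S FR=S RL=S RR=S
after cmd 3 (t=33): FL=S FR=S RL=S RR=W
after cmd 4 (t=39): FL=W FR=W RL=W RR=S
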